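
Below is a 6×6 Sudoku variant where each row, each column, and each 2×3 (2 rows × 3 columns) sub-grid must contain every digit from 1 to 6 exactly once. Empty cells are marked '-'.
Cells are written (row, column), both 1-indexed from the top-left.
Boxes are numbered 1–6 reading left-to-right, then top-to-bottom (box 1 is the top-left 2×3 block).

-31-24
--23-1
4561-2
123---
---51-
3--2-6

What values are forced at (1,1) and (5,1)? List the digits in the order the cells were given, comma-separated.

5,2

For (1,1):
  Consider where 5 can go in row 1.
  (1,4) is out (column 4 already has a 5).
  So the only cell in row 1 that can hold 5 is (1,1).
  So (1,1) = 5.
For (5,1):
  Consider where 2 can go in box 5.
  (5,2) is out (column 2 already has a 2).
  (5,3) is out (column 3 already has a 2).
  (6,2) is out (row 6 already has a 2).
  (6,3) is out (row 6 already has a 2).
  So the only cell in box 5 that can hold 2 is (5,1).
  So (5,1) = 2.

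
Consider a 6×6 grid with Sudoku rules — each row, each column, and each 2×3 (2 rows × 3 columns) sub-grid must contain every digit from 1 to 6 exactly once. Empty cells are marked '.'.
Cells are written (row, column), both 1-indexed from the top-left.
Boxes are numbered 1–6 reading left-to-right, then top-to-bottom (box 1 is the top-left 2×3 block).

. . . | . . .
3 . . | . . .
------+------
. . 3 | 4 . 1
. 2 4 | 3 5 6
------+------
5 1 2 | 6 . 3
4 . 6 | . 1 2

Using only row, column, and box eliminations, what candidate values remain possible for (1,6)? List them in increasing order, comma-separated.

Row 1 already contains {}.
Column 6 already contains {1, 2, 3, 6}.
Its 2×3 block (box 2) already contains {}.
Removing those from 1–6 leaves {4, 5} as the candidates for (1,6).

4,5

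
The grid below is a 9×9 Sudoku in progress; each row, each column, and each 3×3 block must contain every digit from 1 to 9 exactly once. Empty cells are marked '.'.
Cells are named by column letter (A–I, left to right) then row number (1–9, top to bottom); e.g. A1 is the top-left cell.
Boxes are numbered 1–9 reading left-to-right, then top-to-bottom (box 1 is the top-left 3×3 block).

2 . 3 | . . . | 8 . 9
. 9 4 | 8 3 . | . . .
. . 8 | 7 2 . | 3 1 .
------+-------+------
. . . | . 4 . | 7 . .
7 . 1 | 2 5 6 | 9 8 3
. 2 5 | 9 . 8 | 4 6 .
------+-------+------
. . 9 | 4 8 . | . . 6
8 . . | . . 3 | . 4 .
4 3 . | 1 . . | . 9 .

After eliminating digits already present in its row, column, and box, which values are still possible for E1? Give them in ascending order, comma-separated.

1,6

Row 1 already contains {2, 3, 8, 9}.
Column E already contains {2, 3, 4, 5, 8}.
Its 3×3 block (box 2) already contains {2, 3, 7, 8}.
Removing those from 1–9 leaves {1, 6} as the candidates for E1.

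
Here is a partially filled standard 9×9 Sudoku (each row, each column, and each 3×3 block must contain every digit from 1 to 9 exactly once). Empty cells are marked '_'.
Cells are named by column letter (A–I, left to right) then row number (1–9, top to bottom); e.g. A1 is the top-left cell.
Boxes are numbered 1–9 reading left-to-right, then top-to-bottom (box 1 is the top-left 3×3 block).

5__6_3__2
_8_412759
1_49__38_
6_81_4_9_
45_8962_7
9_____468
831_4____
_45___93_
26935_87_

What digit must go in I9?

4

Cell I9 itself could take any of {1, 4} by direct elimination.
Consider where 4 can go in box 9.
G7 is out (row 7 already has a 4).
H7 is out (row 7 already has a 4).
I7 is out (row 7 already has a 4).
I8 is out (row 8 already has a 4).
So the only cell in box 9 that can hold 4 is I9.
Therefore I9 = 4.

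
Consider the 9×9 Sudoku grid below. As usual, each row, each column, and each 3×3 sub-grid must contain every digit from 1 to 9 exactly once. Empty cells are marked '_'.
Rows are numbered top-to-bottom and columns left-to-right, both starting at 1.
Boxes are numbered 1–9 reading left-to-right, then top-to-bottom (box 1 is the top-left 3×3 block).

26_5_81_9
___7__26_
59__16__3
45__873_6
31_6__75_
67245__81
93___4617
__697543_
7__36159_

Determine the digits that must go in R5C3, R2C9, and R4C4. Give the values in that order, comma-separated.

8,5,1

For R5C3:
  Consider where 8 can go in box 4.
  R4C3 is out (row 4 already has a 8).
  So the only cell in box 4 that can hold 8 is R5C3.
  So R5C3 = 8.
For R2C9:
  Consider where 5 can go in row 2.
  R2C1 is out (column 1 already has a 5).
  R2C2 is out (column 2 already has a 5).
  R2C3 is out (box 1 already has a 5).
  R2C5 is out (column 5 already has a 5).
  R2C6 is out (column 6 already has a 5).
  So the only cell in row 2 that can hold 5 is R2C9.
  So R2C9 = 5.
For R4C4:
  Consider where 1 can go in column 4.
  R3C4 is out (row 3 already has a 1).
  R7C4 is out (row 7 already has a 1).
  So the only cell in column 4 that can hold 1 is R4C4.
  So R4C4 = 1.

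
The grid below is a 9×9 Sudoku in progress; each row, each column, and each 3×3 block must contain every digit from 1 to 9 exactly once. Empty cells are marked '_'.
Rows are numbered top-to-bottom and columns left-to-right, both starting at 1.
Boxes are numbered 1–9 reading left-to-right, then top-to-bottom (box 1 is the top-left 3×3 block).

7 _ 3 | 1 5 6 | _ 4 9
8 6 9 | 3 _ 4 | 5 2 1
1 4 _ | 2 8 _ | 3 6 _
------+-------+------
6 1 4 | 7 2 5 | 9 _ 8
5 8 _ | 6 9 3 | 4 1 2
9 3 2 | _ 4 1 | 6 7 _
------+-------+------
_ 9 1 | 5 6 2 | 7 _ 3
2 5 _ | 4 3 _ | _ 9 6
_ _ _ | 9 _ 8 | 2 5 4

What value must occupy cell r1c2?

2

Row 1 already contains {1, 3, 4, 5, 6, 7, 9}.
Column 2 already contains {1, 3, 4, 5, 6, 8, 9}.
Its 3×3 block (box 1) already contains {1, 3, 4, 6, 7, 8, 9}.
The only value from 1–9 not eliminated is 2, so r1c2 = 2.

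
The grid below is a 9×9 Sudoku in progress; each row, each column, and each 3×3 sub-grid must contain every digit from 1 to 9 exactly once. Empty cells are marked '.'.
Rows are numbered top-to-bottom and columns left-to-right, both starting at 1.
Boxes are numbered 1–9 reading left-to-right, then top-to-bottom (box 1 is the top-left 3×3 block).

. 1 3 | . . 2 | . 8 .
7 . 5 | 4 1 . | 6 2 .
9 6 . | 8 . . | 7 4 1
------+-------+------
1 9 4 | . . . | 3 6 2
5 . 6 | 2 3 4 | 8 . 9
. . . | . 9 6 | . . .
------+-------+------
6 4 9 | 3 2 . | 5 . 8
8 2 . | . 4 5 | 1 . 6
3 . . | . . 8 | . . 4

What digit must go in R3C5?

Row 3 already contains {1, 4, 6, 7, 8, 9}.
Column 5 already contains {1, 2, 3, 4, 9}.
Its 3×3 block (box 2) already contains {1, 2, 4, 8}.
The only value from 1–9 not eliminated is 5, so R3C5 = 5.

5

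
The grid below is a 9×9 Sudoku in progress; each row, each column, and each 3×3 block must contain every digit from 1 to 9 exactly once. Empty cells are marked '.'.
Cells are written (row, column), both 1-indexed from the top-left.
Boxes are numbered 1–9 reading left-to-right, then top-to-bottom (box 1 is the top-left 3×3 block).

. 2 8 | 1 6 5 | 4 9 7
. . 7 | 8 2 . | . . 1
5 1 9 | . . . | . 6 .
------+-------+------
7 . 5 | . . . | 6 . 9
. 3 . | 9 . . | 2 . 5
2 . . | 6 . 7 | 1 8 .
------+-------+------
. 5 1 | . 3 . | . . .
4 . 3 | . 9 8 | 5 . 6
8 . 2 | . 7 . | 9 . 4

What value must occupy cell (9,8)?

3

Cell (9,8) itself could take any of {1, 3} by direct elimination.
Consider where 3 can go in row 9.
(9,2) is out (column 2 already has a 3).
(9,4) is out (box 8 already has a 3).
(9,6) is out (box 8 already has a 3).
So the only cell in row 9 that can hold 3 is (9,8).
Therefore (9,8) = 3.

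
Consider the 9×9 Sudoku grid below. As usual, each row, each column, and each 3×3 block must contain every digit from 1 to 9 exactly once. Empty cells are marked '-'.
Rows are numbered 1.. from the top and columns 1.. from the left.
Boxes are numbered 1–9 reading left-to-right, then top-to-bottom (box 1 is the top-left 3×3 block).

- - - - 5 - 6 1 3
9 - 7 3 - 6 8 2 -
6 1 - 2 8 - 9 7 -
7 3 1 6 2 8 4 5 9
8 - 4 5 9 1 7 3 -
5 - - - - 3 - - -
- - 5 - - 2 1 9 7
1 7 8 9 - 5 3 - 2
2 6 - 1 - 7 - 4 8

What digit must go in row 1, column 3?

2

Row 1 already contains {1, 3, 5, 6}.
Column 3 already contains {1, 4, 5, 7, 8}.
Its 3×3 block (box 1) already contains {1, 6, 7, 9}.
The only value from 1–9 not eliminated is 2, so row 1, column 3 = 2.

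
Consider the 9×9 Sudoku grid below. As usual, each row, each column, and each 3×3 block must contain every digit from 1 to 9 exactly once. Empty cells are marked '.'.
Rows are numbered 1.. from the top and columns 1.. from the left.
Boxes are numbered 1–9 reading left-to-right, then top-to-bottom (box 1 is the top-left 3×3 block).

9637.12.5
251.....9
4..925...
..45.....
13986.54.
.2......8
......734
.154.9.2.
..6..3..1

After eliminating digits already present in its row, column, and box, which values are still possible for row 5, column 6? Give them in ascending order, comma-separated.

2,7

Row 5 already contains {1, 3, 4, 5, 6, 8, 9}.
Column 6 already contains {1, 3, 5, 9}.
Its 3×3 block (box 5) already contains {5, 6, 8}.
Removing those from 1–9 leaves {2, 7} as the candidates for row 5, column 6.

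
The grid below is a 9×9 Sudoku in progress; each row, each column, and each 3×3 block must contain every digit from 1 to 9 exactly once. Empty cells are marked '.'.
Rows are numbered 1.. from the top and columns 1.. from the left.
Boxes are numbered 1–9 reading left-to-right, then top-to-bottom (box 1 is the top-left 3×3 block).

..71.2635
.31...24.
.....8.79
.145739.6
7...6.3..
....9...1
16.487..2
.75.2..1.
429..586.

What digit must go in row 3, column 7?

Row 3 already contains {7, 8, 9}.
Column 7 already contains {2, 3, 6, 8, 9}.
Its 3×3 block (box 3) already contains {2, 3, 4, 5, 6, 7, 9}.
The only value from 1–9 not eliminated is 1, so row 3, column 7 = 1.

1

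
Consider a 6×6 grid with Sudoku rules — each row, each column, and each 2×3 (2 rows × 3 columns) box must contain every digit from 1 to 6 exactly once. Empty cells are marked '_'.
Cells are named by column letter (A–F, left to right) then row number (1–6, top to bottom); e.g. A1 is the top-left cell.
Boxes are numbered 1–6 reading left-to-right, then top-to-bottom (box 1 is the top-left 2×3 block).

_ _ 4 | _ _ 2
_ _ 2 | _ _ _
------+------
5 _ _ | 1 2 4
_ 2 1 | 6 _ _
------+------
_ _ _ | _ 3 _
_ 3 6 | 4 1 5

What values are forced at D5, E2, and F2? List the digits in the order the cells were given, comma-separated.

2,4,1

For D5:
  Row 5 already contains {3}.
  Column D already contains {1, 4, 6}.
  Its 2×3 block (box 6) already contains {1, 3, 4, 5}.
  The only value from 1–6 not eliminated is 2, so D5 = 2.
For E2:
  Consider where 4 can go in column E.
  E1 is out (row 1 already has a 4).
  E4 is out (box 4 already has a 4).
  So the only cell in column E that can hold 4 is E2.
  So E2 = 4.
For F2:
  Consider where 1 can go in column F.
  F4 is out (row 4 already has a 1).
  F5 is out (box 6 already has a 1).
  So the only cell in column F that can hold 1 is F2.
  So F2 = 1.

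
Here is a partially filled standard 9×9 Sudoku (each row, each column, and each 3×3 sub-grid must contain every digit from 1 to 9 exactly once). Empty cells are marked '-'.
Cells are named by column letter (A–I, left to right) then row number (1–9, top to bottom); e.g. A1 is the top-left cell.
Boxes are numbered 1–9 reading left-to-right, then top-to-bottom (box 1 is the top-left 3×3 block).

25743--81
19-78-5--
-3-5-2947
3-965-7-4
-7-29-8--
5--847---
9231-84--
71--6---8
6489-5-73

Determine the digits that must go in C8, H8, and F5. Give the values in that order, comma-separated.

For C8:
  Row 8 already contains {1, 6, 7, 8}.
  Column C already contains {3, 7, 8, 9}.
  Its 3×3 block (box 7) already contains {1, 2, 3, 4, 6, 7, 8, 9}.
  The only value from 1–9 not eliminated is 5, so C8 = 5.
For H8:
  Consider where 9 can go in row 8.
  C8 is out (column C already has a 9).
  D8 is out (column D already has a 9).
  F8 is out (box 8 already has a 9).
  G8 is out (column G already has a 9).
  So the only cell in row 8 that can hold 9 is H8.
  So H8 = 9.
For F5:
  Consider where 3 can go in box 5.
  F4 is out (row 4 already has a 3).
  So the only cell in box 5 that can hold 3 is F5.
  So F5 = 3.

5,9,3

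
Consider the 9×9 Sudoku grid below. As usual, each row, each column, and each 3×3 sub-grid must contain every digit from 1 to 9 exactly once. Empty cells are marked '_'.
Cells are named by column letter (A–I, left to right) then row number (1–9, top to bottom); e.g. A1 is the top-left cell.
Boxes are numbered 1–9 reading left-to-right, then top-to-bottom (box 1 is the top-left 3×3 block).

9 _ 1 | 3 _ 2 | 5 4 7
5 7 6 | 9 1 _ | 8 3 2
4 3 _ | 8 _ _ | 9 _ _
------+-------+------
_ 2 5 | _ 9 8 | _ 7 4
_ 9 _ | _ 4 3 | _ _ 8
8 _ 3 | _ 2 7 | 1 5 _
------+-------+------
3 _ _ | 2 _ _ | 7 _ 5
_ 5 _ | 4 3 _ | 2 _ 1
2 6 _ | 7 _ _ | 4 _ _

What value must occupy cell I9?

Cell I9 itself could take any of {3, 9} by direct elimination.
Consider where 3 can go in box 9.
H7 is out (row 7 already has a 3).
H8 is out (row 8 already has a 3).
H9 is out (column H already has a 3).
So the only cell in box 9 that can hold 3 is I9.
Therefore I9 = 3.

3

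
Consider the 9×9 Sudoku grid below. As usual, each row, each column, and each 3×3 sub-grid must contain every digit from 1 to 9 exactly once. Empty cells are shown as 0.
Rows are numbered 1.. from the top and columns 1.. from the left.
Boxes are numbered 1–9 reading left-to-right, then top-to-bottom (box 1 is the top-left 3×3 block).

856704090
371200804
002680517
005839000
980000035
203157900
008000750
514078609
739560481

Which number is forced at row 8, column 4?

Row 8 already contains {1, 4, 5, 6, 7, 8, 9}.
Column 4 already contains {1, 2, 5, 6, 7, 8}.
Its 3×3 block (box 8) already contains {5, 6, 7, 8}.
The only value from 1–9 not eliminated is 3, so row 8, column 4 = 3.

3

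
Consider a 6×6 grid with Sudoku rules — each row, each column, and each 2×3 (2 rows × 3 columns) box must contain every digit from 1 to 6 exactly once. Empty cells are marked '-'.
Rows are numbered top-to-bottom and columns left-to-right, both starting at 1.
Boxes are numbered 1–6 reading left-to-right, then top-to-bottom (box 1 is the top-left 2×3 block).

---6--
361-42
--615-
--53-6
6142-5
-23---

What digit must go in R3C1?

Cell R3C1 itself could take any of {2, 4} by direct elimination.
Consider where 2 can go in row 3.
R3C2 is out (column 2 already has a 2).
R3C6 is out (column 6 already has a 2).
So the only cell in row 3 that can hold 2 is R3C1.
Therefore R3C1 = 2.

2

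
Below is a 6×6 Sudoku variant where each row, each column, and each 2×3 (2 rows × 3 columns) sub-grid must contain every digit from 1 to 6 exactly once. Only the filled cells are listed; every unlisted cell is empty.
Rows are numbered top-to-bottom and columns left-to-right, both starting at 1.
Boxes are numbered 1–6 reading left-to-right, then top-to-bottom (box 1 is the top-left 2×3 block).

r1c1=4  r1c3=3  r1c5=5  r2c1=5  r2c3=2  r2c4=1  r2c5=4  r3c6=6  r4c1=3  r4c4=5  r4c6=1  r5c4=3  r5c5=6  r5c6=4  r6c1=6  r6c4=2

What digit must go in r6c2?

3

Cell r6c2 itself could take any of {1, 3, 4, 5} by direct elimination.
Consider where 3 can go in column 2.
r1c2 is out (row 1 already has a 3).
r2c2 is out (box 1 already has a 3).
r3c2 is out (box 3 already has a 3).
r4c2 is out (row 4 already has a 3).
r5c2 is out (row 5 already has a 3).
So the only cell in column 2 that can hold 3 is r6c2.
Therefore r6c2 = 3.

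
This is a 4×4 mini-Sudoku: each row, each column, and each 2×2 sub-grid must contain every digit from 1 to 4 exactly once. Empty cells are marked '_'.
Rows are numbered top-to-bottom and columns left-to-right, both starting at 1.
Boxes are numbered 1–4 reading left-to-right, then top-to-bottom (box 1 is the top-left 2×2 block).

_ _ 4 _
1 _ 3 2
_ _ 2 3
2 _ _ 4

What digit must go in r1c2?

2

Cell r1c2 itself could take any of {2, 3} by direct elimination.
Consider where 2 can go in row 1.
r1c1 is out (column 1 already has a 2).
r1c4 is out (column 4 already has a 2).
So the only cell in row 1 that can hold 2 is r1c2.
Therefore r1c2 = 2.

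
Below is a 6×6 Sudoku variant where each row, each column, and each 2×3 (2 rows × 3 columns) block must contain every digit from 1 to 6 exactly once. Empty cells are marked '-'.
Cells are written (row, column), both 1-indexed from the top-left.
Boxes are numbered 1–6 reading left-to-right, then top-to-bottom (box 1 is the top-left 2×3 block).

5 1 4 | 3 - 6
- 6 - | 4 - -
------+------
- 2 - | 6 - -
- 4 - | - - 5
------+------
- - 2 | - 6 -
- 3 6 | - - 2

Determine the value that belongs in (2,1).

2

Cell (2,1) itself could take any of {2, 3} by direct elimination.
Consider where 2 can go in column 1.
(3,1) is out (row 3 already has a 2).
(4,1) is out (box 3 already has a 2).
(5,1) is out (row 5 already has a 2).
(6,1) is out (row 6 already has a 2).
So the only cell in column 1 that can hold 2 is (2,1).
Therefore (2,1) = 2.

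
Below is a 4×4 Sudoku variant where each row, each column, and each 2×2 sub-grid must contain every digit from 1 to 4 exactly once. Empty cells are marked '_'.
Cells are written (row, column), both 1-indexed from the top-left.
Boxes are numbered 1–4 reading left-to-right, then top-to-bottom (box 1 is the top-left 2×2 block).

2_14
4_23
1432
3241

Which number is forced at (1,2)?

Row 1 already contains {1, 2, 4}.
Column 2 already contains {2, 4}.
Its 2×2 block (box 1) already contains {2, 4}.
The only value from 1–4 not eliminated is 3, so (1,2) = 3.

3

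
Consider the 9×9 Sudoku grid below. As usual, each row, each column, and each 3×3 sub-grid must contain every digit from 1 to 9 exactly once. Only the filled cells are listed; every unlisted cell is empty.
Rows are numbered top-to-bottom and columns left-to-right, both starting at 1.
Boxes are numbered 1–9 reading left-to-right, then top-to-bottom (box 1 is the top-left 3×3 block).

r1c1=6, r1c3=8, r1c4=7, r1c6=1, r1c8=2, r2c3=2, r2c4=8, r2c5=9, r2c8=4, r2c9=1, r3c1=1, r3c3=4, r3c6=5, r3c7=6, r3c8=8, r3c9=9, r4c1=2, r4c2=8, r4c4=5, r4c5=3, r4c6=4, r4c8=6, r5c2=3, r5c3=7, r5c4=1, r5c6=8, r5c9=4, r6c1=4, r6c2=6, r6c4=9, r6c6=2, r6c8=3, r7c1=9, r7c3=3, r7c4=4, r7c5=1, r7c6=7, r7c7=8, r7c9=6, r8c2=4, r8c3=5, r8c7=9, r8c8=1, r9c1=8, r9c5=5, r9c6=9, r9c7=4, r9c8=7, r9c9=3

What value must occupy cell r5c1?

5

Row 5 already contains {1, 3, 4, 7, 8}.
Column 1 already contains {1, 2, 4, 6, 8, 9}.
Its 3×3 block (box 4) already contains {2, 3, 4, 6, 7, 8}.
The only value from 1–9 not eliminated is 5, so r5c1 = 5.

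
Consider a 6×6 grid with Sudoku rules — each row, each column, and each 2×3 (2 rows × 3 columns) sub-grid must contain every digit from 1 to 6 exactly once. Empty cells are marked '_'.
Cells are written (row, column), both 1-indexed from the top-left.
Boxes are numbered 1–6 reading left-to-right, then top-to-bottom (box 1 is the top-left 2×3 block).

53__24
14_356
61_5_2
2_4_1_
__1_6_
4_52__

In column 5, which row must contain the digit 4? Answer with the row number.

3

Consider where 4 can go in column 5.
(6,5) is out (row 6 already has a 4).
So the only cell in column 5 that can hold 4 is (3,5).
That is row 3.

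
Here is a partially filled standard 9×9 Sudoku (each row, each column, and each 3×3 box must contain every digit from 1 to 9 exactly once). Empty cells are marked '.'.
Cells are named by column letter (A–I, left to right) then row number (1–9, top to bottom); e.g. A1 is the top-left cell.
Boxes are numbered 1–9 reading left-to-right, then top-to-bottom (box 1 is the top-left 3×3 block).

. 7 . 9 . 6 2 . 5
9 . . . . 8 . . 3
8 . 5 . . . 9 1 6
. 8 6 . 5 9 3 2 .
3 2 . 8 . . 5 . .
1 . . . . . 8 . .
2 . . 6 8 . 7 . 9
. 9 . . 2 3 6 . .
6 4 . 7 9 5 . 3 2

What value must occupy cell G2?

4

Row 2 already contains {3, 8, 9}.
Column G already contains {2, 3, 5, 6, 7, 8, 9}.
Its 3×3 block (box 3) already contains {1, 2, 3, 5, 6, 9}.
The only value from 1–9 not eliminated is 4, so G2 = 4.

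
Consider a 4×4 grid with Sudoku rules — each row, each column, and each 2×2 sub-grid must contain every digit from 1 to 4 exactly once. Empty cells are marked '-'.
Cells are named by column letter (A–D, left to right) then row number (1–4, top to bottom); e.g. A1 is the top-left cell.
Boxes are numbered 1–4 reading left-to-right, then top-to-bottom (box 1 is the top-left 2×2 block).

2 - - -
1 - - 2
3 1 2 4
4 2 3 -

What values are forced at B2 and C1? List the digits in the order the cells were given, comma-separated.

For B2:
  Consider where 3 can go in row 2.
  C2 is out (column C already has a 3).
  So the only cell in row 2 that can hold 3 is B2.
  So B2 = 3.
For C1:
  Consider where 1 can go in column C.
  C2 is out (row 2 already has a 1).
  So the only cell in column C that can hold 1 is C1.
  So C1 = 1.

3,1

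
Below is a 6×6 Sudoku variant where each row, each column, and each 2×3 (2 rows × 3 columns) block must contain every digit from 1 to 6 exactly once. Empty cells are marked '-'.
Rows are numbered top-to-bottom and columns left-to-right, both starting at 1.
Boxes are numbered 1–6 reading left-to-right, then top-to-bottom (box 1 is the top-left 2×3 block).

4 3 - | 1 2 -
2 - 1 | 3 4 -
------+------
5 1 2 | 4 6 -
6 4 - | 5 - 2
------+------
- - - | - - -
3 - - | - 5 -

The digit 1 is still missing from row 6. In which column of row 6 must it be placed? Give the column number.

Consider where 1 can go in row 6.
R6C2 is out (column 2 already has a 1).
R6C3 is out (column 3 already has a 1).
R6C4 is out (column 4 already has a 1).
So the only cell in row 6 that can hold 1 is R6C6.
That is column 6.

6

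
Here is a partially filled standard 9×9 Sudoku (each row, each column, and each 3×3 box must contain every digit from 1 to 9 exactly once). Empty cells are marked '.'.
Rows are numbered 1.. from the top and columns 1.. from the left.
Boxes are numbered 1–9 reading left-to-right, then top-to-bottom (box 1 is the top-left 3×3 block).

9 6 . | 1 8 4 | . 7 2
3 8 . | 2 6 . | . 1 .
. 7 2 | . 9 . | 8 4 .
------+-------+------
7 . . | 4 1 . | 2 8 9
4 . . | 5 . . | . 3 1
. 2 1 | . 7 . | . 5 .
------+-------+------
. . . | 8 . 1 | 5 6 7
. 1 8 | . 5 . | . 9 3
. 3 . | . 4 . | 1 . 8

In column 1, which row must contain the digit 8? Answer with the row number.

Consider where 8 can go in column 1.
row 3, column 1 is out (row 3 already has a 8).
row 7, column 1 is out (row 7 already has a 8).
row 8, column 1 is out (row 8 already has a 8).
row 9, column 1 is out (row 9 already has a 8).
So the only cell in column 1 that can hold 8 is row 6, column 1.
That is row 6.

6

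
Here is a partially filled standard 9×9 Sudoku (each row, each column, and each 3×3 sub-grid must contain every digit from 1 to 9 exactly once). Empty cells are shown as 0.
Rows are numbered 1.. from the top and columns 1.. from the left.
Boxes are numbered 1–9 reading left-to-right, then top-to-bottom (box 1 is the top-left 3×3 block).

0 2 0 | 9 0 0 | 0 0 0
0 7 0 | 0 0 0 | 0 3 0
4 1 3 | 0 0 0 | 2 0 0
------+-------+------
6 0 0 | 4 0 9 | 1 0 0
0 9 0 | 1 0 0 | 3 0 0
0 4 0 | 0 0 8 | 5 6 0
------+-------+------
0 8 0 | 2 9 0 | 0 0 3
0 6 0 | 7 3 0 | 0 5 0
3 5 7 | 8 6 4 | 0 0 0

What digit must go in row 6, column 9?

Cell row 6, column 9 itself could take any of {2, 7, 9} by direct elimination.
Consider where 9 can go in box 6.
row 4, column 8 is out (row 4 already has a 9).
row 4, column 9 is out (row 4 already has a 9).
row 5, column 8 is out (row 5 already has a 9).
row 5, column 9 is out (row 5 already has a 9).
So the only cell in box 6 that can hold 9 is row 6, column 9.
Therefore row 6, column 9 = 9.

9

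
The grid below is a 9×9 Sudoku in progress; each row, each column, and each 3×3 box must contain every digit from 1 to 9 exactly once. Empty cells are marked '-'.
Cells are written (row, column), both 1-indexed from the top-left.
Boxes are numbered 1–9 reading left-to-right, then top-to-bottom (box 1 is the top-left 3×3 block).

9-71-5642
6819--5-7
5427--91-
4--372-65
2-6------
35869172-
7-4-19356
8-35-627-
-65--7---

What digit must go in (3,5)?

Cell (3,5) itself could take any of {3, 6, 8} by direct elimination.
Consider where 6 can go in column 5.
(1,5) is out (row 1 already has a 6).
(2,5) is out (row 2 already has a 6).
(5,5) is out (row 5 already has a 6).
(8,5) is out (row 8 already has a 6).
(9,5) is out (row 9 already has a 6).
So the only cell in column 5 that can hold 6 is (3,5).
Therefore (3,5) = 6.

6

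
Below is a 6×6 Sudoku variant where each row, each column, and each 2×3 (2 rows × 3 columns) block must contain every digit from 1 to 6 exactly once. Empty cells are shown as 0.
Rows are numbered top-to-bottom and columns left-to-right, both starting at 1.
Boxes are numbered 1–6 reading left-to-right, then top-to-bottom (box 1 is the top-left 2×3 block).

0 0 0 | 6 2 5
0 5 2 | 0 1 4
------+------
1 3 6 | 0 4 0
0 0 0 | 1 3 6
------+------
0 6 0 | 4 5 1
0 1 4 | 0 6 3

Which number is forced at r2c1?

Cell r2c1 itself could take any of {3, 6} by direct elimination.
Consider where 6 can go in column 1.
r1c1 is out (row 1 already has a 6).
r4c1 is out (row 4 already has a 6).
r5c1 is out (row 5 already has a 6).
r6c1 is out (row 6 already has a 6).
So the only cell in column 1 that can hold 6 is r2c1.
Therefore r2c1 = 6.

6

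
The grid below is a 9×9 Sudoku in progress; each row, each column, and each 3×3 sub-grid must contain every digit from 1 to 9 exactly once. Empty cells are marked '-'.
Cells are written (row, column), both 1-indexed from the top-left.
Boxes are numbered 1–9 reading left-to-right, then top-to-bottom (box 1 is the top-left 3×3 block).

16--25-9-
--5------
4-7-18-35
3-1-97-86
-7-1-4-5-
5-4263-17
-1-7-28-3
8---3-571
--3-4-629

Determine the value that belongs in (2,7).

Cell (2,7) itself could take any of {1, 2, 4, 7} by direct elimination.
Consider where 1 can go in row 2.
(2,1) is out (column 1 already has a 1). (2,2) is out (column 2 already has a 1). (2,4) is out (column 4 already has a 1). (2,5) is out (column 5 already has a 1). The remaining empty cells in row 2 are similarly blocked.
So the only cell in row 2 that can hold 1 is (2,7).
Therefore (2,7) = 1.

1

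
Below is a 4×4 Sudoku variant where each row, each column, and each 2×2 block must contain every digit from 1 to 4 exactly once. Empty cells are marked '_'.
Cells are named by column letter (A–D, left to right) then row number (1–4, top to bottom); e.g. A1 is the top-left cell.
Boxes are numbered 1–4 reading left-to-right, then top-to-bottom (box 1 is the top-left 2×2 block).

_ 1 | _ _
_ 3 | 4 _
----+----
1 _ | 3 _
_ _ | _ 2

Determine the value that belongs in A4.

Cell A4 itself could take any of {3, 4} by direct elimination.
Consider where 3 can go in box 3.
B3 is out (row 3 already has a 3).
B4 is out (column B already has a 3).
So the only cell in box 3 that can hold 3 is A4.
Therefore A4 = 3.

3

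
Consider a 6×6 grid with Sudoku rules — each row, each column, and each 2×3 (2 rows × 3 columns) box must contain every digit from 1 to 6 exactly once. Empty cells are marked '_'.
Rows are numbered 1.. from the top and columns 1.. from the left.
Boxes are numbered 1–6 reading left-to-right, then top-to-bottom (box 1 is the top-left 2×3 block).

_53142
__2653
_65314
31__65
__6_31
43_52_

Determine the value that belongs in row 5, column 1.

5

Cell row 5, column 1 itself could take any of {2, 5} by direct elimination.
Consider where 5 can go in box 5.
row 5, column 2 is out (column 2 already has a 5).
row 6, column 3 is out (row 6 already has a 5).
So the only cell in box 5 that can hold 5 is row 5, column 1.
Therefore row 5, column 1 = 5.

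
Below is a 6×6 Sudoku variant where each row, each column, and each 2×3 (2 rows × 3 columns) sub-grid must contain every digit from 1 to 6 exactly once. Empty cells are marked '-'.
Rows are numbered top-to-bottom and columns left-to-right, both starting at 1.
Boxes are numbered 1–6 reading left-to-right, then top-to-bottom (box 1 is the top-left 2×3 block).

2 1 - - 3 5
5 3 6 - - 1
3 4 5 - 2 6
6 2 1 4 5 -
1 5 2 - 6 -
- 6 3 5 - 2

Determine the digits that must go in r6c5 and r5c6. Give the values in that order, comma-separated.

1,4

For r6c5:
  Consider where 1 can go in column 5.
  r2c5 is out (row 2 already has a 1).
  So the only cell in column 5 that can hold 1 is r6c5.
  So r6c5 = 1.
For r5c6:
  Consider where 4 can go in row 5.
  r5c4 is out (column 4 already has a 4).
  So the only cell in row 5 that can hold 4 is r5c6.
  So r5c6 = 4.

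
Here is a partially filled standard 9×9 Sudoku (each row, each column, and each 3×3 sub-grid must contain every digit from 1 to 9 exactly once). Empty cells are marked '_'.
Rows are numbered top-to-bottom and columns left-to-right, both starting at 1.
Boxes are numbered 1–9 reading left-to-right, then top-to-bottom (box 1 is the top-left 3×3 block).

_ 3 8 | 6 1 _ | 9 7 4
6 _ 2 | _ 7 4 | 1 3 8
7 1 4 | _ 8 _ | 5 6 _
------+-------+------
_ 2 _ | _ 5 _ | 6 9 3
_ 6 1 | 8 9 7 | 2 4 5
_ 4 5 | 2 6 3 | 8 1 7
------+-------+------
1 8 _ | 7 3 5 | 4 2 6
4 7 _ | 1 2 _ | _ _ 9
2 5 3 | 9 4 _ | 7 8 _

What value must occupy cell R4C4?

Row 4 already contains {2, 3, 5, 6, 9}.
Column 4 already contains {1, 2, 6, 7, 8, 9}.
Its 3×3 block (box 5) already contains {2, 3, 5, 6, 7, 8, 9}.
The only value from 1–9 not eliminated is 4, so R4C4 = 4.

4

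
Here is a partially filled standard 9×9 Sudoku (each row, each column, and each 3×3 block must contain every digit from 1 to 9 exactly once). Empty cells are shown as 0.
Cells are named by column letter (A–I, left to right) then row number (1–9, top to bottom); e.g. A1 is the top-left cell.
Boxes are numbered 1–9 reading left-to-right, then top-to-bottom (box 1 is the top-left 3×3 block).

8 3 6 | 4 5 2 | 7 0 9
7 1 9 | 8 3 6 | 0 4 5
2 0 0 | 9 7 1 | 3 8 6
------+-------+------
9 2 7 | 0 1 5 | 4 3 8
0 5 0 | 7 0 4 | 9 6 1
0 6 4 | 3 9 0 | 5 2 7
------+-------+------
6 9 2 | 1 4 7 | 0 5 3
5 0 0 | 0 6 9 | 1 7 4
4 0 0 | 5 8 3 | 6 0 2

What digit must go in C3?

5

Row 3 already contains {1, 2, 3, 6, 7, 8, 9}.
Column C already contains {2, 4, 6, 7, 9}.
Its 3×3 block (box 1) already contains {1, 2, 3, 6, 7, 8, 9}.
The only value from 1–9 not eliminated is 5, so C3 = 5.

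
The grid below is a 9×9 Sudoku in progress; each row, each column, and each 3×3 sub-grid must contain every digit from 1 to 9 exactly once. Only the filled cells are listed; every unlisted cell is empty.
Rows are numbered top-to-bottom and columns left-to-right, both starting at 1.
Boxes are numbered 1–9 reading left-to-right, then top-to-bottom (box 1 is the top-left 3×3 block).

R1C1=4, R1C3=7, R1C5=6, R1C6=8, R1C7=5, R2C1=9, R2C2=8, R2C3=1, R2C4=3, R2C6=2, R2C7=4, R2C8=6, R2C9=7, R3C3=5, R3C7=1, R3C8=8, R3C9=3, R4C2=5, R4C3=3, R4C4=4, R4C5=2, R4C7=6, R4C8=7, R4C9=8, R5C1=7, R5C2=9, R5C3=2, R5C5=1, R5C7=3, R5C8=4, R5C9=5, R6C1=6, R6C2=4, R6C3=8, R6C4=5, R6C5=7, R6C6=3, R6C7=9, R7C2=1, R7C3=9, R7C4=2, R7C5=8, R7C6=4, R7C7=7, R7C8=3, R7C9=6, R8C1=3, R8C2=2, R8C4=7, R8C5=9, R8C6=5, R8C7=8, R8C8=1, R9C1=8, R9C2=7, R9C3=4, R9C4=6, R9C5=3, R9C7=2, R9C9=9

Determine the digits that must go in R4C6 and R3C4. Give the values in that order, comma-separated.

For R4C6:
  Row 4 already contains {2, 3, 4, 5, 6, 7, 8}.
  Column 6 already contains {2, 3, 4, 5, 8}.
  Its 3×3 block (box 5) already contains {1, 2, 3, 4, 5, 7}.
  The only value from 1–9 not eliminated is 9, so R4C6 = 9.
For R3C4:
  Row 3 already contains {1, 3, 5, 8}.
  Column 4 already contains {2, 3, 4, 5, 6, 7}.
  Its 3×3 block (box 2) already contains {2, 3, 6, 8}.
  The only value from 1–9 not eliminated is 9, so R3C4 = 9.

9,9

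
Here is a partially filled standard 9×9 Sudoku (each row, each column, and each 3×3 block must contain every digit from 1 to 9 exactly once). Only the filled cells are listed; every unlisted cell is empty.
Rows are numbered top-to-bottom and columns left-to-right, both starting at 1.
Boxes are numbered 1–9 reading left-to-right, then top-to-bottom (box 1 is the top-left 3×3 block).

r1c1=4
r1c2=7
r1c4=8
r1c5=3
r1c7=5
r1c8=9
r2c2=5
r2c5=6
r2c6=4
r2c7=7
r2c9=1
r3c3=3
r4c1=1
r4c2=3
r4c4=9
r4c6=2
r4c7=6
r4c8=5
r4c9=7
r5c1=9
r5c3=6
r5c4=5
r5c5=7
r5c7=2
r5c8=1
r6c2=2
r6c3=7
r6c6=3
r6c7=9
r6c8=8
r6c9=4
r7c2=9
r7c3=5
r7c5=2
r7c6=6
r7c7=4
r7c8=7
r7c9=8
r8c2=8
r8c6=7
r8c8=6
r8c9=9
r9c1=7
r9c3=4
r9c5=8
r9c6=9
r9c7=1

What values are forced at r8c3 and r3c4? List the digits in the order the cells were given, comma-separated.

For r8c3:
  Consider where 1 can go in box 7.
  r7c1 is out (column 1 already has a 1).
  r8c1 is out (column 1 already has a 1).
  r9c2 is out (row 9 already has a 1).
  So the only cell in box 7 that can hold 1 is r8c3.
  So r8c3 = 1.
For r3c4:
  Consider where 7 can go in column 4.
  r2c4 is out (row 2 already has a 7).
  r6c4 is out (row 6 already has a 7).
  r7c4 is out (row 7 already has a 7).
  r8c4 is out (row 8 already has a 7).
  r9c4 is out (row 9 already has a 7).
  So the only cell in column 4 that can hold 7 is r3c4.
  So r3c4 = 7.

1,7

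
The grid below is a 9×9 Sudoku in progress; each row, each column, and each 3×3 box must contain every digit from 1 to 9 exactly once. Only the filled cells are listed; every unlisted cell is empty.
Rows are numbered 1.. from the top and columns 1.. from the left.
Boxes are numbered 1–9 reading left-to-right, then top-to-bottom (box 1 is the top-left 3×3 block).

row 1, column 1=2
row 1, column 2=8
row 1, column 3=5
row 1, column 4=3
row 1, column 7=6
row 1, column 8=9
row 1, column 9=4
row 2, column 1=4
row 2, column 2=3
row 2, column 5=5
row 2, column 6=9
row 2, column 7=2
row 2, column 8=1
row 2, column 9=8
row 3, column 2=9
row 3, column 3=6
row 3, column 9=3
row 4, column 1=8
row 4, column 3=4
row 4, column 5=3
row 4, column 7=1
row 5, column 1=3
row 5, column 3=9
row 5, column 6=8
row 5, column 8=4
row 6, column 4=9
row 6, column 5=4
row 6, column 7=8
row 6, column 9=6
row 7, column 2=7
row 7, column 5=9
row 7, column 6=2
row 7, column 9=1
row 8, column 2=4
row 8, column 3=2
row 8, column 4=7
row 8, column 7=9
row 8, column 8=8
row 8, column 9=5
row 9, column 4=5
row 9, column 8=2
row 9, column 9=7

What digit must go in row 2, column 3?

Row 2 already contains {1, 2, 3, 4, 5, 8, 9}.
Column 3 already contains {2, 4, 5, 6, 9}.
Its 3×3 block (box 1) already contains {2, 3, 4, 5, 6, 8, 9}.
The only value from 1–9 not eliminated is 7, so row 2, column 3 = 7.

7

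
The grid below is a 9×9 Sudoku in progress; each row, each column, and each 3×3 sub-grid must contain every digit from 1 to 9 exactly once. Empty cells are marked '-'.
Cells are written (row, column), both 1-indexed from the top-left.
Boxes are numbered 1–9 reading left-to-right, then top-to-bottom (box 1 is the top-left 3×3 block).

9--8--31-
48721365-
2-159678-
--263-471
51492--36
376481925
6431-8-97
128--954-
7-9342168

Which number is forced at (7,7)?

Row 7 already contains {1, 3, 4, 6, 7, 8, 9}.
Column 7 already contains {1, 3, 4, 5, 6, 7, 9}.
Its 3×3 block (box 9) already contains {1, 4, 5, 6, 7, 8, 9}.
The only value from 1–9 not eliminated is 2, so (7,7) = 2.

2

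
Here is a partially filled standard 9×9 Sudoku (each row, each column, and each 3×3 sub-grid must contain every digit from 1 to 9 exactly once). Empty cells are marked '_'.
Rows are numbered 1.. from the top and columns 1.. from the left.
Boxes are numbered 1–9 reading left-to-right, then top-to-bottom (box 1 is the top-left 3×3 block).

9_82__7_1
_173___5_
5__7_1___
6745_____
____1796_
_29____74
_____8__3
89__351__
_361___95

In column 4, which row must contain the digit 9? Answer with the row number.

Consider where 9 can go in column 4.
row 5, column 4 is out (row 5 already has a 9).
row 6, column 4 is out (row 6 already has a 9).
row 8, column 4 is out (row 8 already has a 9).
So the only cell in column 4 that can hold 9 is row 7, column 4.
That is row 7.

7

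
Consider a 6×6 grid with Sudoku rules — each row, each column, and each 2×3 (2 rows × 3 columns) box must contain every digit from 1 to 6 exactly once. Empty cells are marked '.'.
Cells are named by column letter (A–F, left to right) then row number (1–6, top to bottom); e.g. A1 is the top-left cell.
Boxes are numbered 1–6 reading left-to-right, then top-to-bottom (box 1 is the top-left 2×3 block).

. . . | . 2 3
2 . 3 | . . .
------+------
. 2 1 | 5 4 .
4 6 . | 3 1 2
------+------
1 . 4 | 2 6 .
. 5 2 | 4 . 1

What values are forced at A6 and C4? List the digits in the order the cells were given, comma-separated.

6,5

For A6:
  Consider where 6 can go in box 5.
  B5 is out (row 5 already has a 6).
  So the only cell in box 5 that can hold 6 is A6.
  So A6 = 6.
For C4:
  Row 4 already contains {1, 2, 3, 4, 6}.
  Column C already contains {1, 2, 3, 4}.
  Its 2×3 block (box 3) already contains {1, 2, 4, 6}.
  The only value from 1–6 not eliminated is 5, so C4 = 5.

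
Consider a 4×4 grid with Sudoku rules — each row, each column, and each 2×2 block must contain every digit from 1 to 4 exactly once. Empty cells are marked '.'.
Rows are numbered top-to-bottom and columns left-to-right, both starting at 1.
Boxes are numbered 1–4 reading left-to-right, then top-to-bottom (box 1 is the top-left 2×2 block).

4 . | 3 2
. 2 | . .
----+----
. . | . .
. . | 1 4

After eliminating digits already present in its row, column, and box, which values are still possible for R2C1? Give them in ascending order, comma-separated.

Row 2 already contains {2}.
Column 1 already contains {4}.
Its 2×2 block (box 1) already contains {2, 4}.
Removing those from 1–4 leaves {1, 3} as the candidates for R2C1.

1,3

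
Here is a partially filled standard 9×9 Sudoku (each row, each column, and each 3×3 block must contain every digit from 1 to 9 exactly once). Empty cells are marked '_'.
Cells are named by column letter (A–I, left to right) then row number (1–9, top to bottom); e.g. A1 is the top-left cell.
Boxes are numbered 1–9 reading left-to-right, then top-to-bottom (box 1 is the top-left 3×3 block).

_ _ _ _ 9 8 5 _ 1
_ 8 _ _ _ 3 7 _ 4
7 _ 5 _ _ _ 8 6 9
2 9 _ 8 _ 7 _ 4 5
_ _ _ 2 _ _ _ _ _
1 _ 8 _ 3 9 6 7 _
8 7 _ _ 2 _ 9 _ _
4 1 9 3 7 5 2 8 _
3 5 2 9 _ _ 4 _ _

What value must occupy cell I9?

Cell I9 itself could take any of {6, 7} by direct elimination.
Consider where 7 can go in column I.
I5 is out (box 6 already has a 7).
I6 is out (row 6 already has a 7).
I7 is out (row 7 already has a 7).
I8 is out (row 8 already has a 7).
So the only cell in column I that can hold 7 is I9.
Therefore I9 = 7.

7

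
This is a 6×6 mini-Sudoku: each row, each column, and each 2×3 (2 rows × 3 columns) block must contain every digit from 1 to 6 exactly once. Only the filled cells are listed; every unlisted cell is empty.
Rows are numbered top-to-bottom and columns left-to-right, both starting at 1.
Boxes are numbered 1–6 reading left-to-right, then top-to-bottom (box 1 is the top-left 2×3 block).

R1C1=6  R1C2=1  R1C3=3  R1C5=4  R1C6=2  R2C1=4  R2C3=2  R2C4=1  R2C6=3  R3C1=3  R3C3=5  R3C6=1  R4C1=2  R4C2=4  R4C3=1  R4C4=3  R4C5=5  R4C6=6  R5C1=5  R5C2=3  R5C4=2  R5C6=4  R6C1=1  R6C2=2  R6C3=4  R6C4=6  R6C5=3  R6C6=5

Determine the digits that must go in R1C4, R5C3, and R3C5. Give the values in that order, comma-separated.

5,6,2

For R1C4:
  Row 1 already contains {1, 2, 3, 4, 6}.
  Column 4 already contains {1, 2, 3, 6}.
  Its 2×3 block (box 2) already contains {1, 2, 3, 4}.
  The only value from 1–6 not eliminated is 5, so R1C4 = 5.
For R5C3:
  Row 5 already contains {2, 3, 4, 5}.
  Column 3 already contains {1, 2, 3, 4, 5}.
  Its 2×3 block (box 5) already contains {1, 2, 3, 4, 5}.
  The only value from 1–6 not eliminated is 6, so R5C3 = 6.
For R3C5:
  Row 3 already contains {1, 3, 5}.
  Column 5 already contains {3, 4, 5}.
  Its 2×3 block (box 4) already contains {1, 3, 5, 6}.
  The only value from 1–6 not eliminated is 2, so R3C5 = 2.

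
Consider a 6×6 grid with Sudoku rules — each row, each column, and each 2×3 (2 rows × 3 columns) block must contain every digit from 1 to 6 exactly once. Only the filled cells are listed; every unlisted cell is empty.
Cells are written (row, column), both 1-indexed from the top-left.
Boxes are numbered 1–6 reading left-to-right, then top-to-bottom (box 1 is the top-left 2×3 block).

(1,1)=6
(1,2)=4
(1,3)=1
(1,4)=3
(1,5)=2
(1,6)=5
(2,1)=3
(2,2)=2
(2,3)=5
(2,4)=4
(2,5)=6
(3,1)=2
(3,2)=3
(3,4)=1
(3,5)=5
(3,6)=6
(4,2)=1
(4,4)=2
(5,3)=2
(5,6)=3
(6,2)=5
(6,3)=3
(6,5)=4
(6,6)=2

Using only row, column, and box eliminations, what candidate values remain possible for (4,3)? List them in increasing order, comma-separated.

Row 4 already contains {1, 2}.
Column 3 already contains {1, 2, 3, 5}.
Its 2×3 block (box 3) already contains {1, 2, 3}.
Removing those from 1–6 leaves {4, 6} as the candidates for (4,3).

4,6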